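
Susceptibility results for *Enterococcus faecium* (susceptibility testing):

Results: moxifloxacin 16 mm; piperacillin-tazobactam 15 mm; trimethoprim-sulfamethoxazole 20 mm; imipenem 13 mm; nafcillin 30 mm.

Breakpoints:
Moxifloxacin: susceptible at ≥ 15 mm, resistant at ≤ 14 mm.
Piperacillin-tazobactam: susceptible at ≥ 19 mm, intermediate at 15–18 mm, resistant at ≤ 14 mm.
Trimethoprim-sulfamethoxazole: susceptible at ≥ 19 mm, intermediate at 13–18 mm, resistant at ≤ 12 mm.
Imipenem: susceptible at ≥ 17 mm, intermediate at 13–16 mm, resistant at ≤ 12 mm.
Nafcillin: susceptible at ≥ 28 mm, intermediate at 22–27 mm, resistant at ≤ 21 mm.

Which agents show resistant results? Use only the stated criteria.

Moxifloxacin: 16 mm is ≥ 15 mm — Susceptible
Piperacillin-tazobactam: 15 mm is in 15–18 mm ⇒ intermediate
Trimethoprim-sulfamethoxazole: 20 mm is ≥ 19 mm → S
Imipenem 13 mm: in 13–16 mm — intermediate
Nafcillin (30 mm) ≥ 28 mm ⇒ susceptible

none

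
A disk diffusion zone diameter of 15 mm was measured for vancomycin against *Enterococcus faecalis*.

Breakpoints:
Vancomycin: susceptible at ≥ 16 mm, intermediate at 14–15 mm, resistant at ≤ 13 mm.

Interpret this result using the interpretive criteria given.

I

Vancomycin: 15 mm is in 14–15 mm → Intermediate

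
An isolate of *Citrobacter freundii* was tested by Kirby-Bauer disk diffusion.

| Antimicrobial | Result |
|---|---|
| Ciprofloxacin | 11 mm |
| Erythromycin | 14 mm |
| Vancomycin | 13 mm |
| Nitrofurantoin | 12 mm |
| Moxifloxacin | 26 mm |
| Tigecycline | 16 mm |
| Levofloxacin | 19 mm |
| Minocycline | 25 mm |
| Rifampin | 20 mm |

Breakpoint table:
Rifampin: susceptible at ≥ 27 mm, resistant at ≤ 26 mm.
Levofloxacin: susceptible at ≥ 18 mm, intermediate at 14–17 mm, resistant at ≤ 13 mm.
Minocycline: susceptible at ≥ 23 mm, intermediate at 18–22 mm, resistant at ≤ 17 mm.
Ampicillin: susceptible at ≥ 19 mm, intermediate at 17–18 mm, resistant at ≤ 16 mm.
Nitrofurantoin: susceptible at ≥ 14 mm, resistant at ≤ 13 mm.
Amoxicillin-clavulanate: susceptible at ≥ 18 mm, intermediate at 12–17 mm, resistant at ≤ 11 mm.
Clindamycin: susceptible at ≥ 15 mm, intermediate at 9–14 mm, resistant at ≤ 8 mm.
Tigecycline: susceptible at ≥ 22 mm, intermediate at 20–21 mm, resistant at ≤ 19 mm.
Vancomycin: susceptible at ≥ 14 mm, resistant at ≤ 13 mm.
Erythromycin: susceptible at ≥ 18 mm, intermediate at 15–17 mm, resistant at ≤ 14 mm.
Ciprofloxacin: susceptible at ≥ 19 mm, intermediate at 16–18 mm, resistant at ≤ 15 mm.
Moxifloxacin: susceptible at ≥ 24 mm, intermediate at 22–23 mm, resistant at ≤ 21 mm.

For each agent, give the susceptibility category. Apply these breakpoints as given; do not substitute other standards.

R, R, R, R, S, R, S, S, R

Ciprofloxacin (11 mm) ≤ 15 mm ⇒ Resistant
Erythromycin: 14 mm is ≤ 14 mm ⇒ resistant
Vancomycin (13 mm) ≤ 13 mm — Resistant
Nitrofurantoin 12 mm: ≤ 13 mm — R
Moxifloxacin: 26 mm is ≥ 24 mm → Susceptible
Tigecycline: 16 mm is ≤ 19 mm ⇒ Resistant
Levofloxacin (19 mm) ≥ 18 mm ⇒ Susceptible
Minocycline: 25 mm is ≥ 23 mm → Susceptible
Rifampin 20 mm: ≤ 26 mm ⇒ Resistant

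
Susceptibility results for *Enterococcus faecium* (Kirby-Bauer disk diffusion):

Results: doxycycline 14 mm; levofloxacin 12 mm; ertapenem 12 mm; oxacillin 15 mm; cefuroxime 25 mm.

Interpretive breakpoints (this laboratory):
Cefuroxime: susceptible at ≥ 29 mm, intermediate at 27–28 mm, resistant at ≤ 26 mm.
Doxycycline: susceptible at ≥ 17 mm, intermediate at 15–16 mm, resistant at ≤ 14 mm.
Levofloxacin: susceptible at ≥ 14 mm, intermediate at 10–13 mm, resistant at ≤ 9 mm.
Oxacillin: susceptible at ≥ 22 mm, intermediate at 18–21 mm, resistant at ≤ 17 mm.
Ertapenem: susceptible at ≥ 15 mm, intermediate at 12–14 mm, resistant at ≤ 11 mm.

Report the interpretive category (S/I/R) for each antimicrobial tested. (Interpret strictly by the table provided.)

R, I, I, R, R

Doxycycline 14 mm: ≤ 14 mm → Resistant
Levofloxacin: 12 mm is in 10–13 mm ⇒ intermediate
Ertapenem: 12 mm is in 12–14 mm — Intermediate
Oxacillin (15 mm) ≤ 17 mm → R
Cefuroxime: 25 mm is ≤ 26 mm → resistant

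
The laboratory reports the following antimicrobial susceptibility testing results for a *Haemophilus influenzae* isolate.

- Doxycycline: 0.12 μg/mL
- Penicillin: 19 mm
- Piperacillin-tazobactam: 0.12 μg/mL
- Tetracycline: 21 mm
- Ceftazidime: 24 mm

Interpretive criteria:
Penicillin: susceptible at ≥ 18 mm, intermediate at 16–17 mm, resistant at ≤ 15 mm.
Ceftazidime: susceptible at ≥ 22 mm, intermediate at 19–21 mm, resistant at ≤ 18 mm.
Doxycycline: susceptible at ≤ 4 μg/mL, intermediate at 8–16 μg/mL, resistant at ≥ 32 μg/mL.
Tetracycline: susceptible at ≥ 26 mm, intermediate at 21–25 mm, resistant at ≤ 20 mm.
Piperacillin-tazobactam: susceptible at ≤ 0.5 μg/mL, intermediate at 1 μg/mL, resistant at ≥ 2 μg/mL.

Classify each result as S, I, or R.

Doxycycline: 0.12 μg/mL is ≤ 4 μg/mL — susceptible
Penicillin 19 mm: ≥ 18 mm ⇒ S
Piperacillin-tazobactam: 0.12 μg/mL is ≤ 0.5 μg/mL ⇒ Susceptible
Tetracycline: 21 mm is in 21–25 mm → intermediate
Ceftazidime (24 mm) ≥ 22 mm — Susceptible

S, S, S, I, S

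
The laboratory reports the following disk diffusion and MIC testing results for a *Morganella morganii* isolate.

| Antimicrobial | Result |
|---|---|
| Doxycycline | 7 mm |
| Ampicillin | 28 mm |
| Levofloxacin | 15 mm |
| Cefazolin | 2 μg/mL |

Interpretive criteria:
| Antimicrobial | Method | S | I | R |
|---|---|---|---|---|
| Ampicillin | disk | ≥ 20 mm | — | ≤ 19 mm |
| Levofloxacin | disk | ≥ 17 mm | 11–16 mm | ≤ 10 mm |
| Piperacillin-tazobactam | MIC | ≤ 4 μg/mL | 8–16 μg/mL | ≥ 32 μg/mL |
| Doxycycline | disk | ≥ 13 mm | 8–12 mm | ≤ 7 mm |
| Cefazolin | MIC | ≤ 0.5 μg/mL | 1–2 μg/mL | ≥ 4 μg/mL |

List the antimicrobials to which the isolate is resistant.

Doxycycline: 7 mm is ≤ 7 mm — resistant
Ampicillin (28 mm) ≥ 20 mm ⇒ S
Levofloxacin (15 mm) in 11–16 mm — I
Cefazolin (2 μg/mL) in 1–2 μg/mL ⇒ intermediate

doxycycline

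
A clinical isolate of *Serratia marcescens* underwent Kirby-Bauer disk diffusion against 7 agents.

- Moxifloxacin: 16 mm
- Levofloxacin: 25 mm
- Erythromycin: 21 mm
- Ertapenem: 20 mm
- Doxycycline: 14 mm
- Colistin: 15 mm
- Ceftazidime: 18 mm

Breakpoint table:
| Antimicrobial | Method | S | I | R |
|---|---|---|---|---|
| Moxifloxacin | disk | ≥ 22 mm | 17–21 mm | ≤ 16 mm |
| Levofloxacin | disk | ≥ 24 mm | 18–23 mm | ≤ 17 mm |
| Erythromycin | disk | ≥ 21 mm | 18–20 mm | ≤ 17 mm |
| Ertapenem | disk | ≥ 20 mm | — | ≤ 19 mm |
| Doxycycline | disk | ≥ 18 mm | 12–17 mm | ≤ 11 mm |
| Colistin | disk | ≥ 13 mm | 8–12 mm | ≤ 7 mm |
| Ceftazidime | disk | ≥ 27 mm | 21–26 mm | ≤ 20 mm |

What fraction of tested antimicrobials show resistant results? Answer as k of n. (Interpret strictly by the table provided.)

2 of 7

Moxifloxacin 16 mm: ≤ 16 mm → Resistant
Levofloxacin 25 mm: ≥ 24 mm — S
Erythromycin 21 mm: ≥ 21 mm — S
Ertapenem 20 mm: ≥ 20 mm — Susceptible
Doxycycline: 14 mm is in 12–17 mm ⇒ I
Colistin: 15 mm is ≥ 13 mm → susceptible
Ceftazidime: 18 mm is ≤ 20 mm → resistant
Resistant: 2/7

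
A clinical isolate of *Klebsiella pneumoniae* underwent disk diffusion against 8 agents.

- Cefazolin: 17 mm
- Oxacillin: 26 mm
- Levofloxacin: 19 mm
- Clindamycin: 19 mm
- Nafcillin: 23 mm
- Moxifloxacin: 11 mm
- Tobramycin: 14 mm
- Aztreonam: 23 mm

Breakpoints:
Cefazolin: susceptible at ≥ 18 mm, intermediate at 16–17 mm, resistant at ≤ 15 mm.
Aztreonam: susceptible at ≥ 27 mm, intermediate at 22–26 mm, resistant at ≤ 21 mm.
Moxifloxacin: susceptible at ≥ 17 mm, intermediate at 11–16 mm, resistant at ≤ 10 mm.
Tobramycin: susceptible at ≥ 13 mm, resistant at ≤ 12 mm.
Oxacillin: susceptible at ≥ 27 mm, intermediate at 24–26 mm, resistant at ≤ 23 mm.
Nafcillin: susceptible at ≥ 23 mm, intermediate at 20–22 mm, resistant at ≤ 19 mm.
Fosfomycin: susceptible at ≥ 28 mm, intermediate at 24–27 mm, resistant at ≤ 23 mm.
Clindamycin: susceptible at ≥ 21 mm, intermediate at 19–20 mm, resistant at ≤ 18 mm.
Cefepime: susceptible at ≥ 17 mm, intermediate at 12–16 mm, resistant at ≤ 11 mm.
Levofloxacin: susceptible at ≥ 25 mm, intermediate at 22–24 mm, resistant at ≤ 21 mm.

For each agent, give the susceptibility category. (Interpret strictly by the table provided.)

I, I, R, I, S, I, S, I

Cefazolin (17 mm) in 16–17 mm — intermediate
Oxacillin 26 mm: in 24–26 mm → I
Levofloxacin (19 mm) ≤ 21 mm → Resistant
Clindamycin 19 mm: in 19–20 mm — Intermediate
Nafcillin 23 mm: ≥ 23 mm — susceptible
Moxifloxacin (11 mm) in 11–16 mm ⇒ I
Tobramycin: 14 mm is ≥ 13 mm ⇒ S
Aztreonam (23 mm) in 22–26 mm → Intermediate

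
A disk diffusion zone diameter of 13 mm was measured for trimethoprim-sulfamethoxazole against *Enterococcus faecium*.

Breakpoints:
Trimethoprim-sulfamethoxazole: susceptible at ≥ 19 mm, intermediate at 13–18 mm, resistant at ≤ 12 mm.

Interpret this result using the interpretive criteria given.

Trimethoprim-sulfamethoxazole: 13 mm is in 13–18 mm ⇒ Intermediate

Intermediate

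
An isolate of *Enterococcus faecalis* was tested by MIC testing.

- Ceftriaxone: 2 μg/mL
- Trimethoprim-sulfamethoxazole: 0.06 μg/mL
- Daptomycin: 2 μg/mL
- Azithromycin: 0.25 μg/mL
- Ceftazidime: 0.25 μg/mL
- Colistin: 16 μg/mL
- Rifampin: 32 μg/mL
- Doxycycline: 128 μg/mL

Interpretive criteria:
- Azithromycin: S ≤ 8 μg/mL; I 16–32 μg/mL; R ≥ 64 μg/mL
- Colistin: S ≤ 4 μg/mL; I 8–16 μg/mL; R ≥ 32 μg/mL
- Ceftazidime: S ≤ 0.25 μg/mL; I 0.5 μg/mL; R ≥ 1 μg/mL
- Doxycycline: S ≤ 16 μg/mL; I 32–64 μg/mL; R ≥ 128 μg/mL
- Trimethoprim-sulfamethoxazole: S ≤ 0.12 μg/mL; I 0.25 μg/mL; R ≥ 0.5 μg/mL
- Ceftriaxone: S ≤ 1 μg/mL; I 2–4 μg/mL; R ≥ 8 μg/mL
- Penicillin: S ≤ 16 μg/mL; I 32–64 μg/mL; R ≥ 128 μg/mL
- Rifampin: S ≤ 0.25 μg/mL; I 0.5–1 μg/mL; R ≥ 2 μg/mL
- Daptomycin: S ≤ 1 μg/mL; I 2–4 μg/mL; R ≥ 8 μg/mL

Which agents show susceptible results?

trimethoprim-sulfamethoxazole, azithromycin, ceftazidime

Ceftriaxone (2 μg/mL) in 2–4 μg/mL — I
Trimethoprim-sulfamethoxazole 0.06 μg/mL: ≤ 0.12 μg/mL — Susceptible
Daptomycin: 2 μg/mL is in 2–4 μg/mL — I
Azithromycin (0.25 μg/mL) ≤ 8 μg/mL ⇒ susceptible
Ceftazidime: 0.25 μg/mL is ≤ 0.25 μg/mL → S
Colistin 16 μg/mL: in 8–16 μg/mL ⇒ Intermediate
Rifampin (32 μg/mL) ≥ 2 μg/mL → resistant
Doxycycline 128 μg/mL: ≥ 128 μg/mL — R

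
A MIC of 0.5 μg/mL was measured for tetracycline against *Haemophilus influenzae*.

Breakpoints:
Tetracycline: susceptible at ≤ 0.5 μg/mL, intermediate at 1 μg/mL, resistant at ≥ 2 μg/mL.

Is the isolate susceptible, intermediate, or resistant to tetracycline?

Tetracycline 0.5 μg/mL: ≤ 0.5 μg/mL — susceptible

S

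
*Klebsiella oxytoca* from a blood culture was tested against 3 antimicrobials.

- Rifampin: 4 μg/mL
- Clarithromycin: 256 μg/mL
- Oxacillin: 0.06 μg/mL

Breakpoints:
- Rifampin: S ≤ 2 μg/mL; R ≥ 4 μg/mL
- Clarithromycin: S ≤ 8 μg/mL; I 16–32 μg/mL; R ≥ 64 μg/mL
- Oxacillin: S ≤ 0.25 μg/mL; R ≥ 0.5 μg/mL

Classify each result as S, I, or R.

R, R, S

Rifampin: 4 μg/mL is ≥ 4 μg/mL ⇒ resistant
Clarithromycin: 256 μg/mL is ≥ 64 μg/mL → resistant
Oxacillin 0.06 μg/mL: ≤ 0.25 μg/mL — susceptible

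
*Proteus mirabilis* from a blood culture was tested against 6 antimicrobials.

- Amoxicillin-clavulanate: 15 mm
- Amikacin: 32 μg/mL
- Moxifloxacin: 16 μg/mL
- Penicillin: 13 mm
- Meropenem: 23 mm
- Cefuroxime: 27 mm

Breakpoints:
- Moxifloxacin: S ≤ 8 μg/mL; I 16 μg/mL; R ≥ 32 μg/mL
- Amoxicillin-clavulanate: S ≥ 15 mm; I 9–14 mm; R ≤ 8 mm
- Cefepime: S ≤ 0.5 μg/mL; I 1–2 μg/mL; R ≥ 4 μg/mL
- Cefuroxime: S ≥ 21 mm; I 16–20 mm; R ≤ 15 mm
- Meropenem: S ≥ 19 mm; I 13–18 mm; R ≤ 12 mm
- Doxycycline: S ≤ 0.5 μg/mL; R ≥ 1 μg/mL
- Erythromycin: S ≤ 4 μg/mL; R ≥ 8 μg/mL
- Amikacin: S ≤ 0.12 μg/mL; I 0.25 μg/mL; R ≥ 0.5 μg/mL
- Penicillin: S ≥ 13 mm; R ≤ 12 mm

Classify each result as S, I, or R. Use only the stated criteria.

Amoxicillin-clavulanate 15 mm: ≥ 15 mm → S
Amikacin 32 μg/mL: ≥ 0.5 μg/mL — resistant
Moxifloxacin 16 μg/mL: = 16 μg/mL — I
Penicillin (13 mm) ≥ 13 mm — S
Meropenem 23 mm: ≥ 19 mm → S
Cefuroxime (27 mm) ≥ 21 mm — Susceptible

S, R, I, S, S, S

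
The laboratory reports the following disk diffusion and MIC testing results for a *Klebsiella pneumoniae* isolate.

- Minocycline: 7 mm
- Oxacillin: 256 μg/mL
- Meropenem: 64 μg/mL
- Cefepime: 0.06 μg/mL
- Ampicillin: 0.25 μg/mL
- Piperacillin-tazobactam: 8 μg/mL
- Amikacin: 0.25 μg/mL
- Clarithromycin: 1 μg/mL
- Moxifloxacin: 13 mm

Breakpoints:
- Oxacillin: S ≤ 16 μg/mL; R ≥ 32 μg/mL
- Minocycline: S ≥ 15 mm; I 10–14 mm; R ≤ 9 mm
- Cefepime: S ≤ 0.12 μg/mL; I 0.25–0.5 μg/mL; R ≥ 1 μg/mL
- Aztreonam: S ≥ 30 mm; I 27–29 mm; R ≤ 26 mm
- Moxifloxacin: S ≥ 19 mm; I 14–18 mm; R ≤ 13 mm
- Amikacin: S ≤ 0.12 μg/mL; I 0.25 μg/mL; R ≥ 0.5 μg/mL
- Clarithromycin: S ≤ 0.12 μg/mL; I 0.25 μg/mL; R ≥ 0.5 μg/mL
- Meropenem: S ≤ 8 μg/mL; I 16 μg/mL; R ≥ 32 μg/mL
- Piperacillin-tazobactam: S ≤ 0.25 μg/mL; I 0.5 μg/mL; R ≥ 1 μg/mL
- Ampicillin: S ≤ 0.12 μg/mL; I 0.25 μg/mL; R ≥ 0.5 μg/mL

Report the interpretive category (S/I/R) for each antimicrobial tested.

Minocycline (7 mm) ≤ 9 mm — R
Oxacillin 256 μg/mL: ≥ 32 μg/mL — R
Meropenem 64 μg/mL: ≥ 32 μg/mL — R
Cefepime: 0.06 μg/mL is ≤ 0.12 μg/mL → Susceptible
Ampicillin: 0.25 μg/mL is = 0.25 μg/mL → intermediate
Piperacillin-tazobactam (8 μg/mL) ≥ 1 μg/mL — resistant
Amikacin (0.25 μg/mL) = 0.25 μg/mL ⇒ I
Clarithromycin 1 μg/mL: ≥ 0.5 μg/mL — resistant
Moxifloxacin: 13 mm is ≤ 13 mm — resistant

R, R, R, S, I, R, I, R, R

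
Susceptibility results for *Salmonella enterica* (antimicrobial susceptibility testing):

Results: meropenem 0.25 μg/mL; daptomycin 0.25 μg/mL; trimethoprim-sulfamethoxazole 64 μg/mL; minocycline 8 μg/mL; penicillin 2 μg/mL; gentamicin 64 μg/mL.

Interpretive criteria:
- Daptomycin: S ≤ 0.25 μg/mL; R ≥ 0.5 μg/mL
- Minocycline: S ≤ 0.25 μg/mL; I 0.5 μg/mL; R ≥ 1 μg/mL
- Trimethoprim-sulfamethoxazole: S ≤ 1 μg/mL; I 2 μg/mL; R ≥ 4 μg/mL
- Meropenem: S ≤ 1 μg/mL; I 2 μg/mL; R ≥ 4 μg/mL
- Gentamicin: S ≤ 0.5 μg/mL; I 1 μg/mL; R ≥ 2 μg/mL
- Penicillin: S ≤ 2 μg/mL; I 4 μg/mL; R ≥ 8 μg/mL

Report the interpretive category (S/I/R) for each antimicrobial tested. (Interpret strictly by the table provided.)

S, S, R, R, S, R

Meropenem (0.25 μg/mL) ≤ 1 μg/mL ⇒ susceptible
Daptomycin: 0.25 μg/mL is ≤ 0.25 μg/mL — susceptible
Trimethoprim-sulfamethoxazole: 64 μg/mL is ≥ 4 μg/mL ⇒ resistant
Minocycline: 8 μg/mL is ≥ 1 μg/mL — resistant
Penicillin: 2 μg/mL is ≤ 2 μg/mL — S
Gentamicin: 64 μg/mL is ≥ 2 μg/mL → R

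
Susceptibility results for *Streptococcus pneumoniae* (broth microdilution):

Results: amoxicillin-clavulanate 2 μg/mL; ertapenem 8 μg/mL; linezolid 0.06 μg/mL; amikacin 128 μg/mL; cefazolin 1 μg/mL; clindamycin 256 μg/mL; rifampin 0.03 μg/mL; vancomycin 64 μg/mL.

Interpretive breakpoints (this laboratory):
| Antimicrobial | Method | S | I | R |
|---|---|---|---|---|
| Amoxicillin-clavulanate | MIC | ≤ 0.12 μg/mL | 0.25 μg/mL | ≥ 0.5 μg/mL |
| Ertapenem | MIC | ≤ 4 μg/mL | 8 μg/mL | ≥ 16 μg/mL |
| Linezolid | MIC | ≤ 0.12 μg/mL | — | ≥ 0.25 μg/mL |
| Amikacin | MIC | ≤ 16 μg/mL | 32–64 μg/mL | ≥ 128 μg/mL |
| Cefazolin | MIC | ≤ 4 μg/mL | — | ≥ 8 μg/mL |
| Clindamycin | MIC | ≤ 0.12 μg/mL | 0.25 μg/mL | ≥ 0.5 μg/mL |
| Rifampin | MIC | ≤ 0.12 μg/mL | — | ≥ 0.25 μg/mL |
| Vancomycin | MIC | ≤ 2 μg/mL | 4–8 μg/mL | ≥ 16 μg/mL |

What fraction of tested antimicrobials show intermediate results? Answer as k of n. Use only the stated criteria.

1 of 8

Amoxicillin-clavulanate 2 μg/mL: ≥ 0.5 μg/mL ⇒ Resistant
Ertapenem (8 μg/mL) = 8 μg/mL → Intermediate
Linezolid: 0.06 μg/mL is ≤ 0.12 μg/mL — S
Amikacin 128 μg/mL: ≥ 128 μg/mL → resistant
Cefazolin 1 μg/mL: ≤ 4 μg/mL ⇒ Susceptible
Clindamycin: 256 μg/mL is ≥ 0.5 μg/mL ⇒ Resistant
Rifampin 0.03 μg/mL: ≤ 0.12 μg/mL ⇒ susceptible
Vancomycin: 64 μg/mL is ≥ 16 μg/mL ⇒ Resistant
Intermediate: 1/8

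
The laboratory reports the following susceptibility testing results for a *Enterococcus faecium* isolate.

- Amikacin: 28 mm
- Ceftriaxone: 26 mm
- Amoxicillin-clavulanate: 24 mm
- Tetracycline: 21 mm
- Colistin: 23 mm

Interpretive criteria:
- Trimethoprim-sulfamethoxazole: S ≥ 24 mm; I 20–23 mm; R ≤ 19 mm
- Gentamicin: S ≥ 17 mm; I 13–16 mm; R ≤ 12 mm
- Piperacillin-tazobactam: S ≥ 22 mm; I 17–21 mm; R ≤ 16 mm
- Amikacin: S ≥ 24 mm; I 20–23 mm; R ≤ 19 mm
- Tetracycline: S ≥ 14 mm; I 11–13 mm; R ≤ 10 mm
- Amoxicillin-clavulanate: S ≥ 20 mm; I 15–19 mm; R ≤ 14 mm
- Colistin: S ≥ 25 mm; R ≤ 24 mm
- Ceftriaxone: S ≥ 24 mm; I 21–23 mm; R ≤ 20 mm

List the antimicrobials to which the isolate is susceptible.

Amikacin (28 mm) ≥ 24 mm → susceptible
Ceftriaxone: 26 mm is ≥ 24 mm ⇒ Susceptible
Amoxicillin-clavulanate 24 mm: ≥ 20 mm — susceptible
Tetracycline (21 mm) ≥ 14 mm → susceptible
Colistin 23 mm: ≤ 24 mm — resistant

amikacin, ceftriaxone, amoxicillin-clavulanate, tetracycline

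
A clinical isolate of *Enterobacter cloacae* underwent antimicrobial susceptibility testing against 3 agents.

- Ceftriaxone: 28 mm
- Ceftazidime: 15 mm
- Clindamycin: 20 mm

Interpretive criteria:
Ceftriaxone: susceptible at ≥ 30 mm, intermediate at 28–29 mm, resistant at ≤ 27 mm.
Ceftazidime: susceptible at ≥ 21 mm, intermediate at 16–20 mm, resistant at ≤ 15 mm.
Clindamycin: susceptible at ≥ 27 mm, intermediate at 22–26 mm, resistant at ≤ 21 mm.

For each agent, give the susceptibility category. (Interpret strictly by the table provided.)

I, R, R

Ceftriaxone (28 mm) in 28–29 mm ⇒ Intermediate
Ceftazidime 15 mm: ≤ 15 mm — Resistant
Clindamycin 20 mm: ≤ 21 mm → resistant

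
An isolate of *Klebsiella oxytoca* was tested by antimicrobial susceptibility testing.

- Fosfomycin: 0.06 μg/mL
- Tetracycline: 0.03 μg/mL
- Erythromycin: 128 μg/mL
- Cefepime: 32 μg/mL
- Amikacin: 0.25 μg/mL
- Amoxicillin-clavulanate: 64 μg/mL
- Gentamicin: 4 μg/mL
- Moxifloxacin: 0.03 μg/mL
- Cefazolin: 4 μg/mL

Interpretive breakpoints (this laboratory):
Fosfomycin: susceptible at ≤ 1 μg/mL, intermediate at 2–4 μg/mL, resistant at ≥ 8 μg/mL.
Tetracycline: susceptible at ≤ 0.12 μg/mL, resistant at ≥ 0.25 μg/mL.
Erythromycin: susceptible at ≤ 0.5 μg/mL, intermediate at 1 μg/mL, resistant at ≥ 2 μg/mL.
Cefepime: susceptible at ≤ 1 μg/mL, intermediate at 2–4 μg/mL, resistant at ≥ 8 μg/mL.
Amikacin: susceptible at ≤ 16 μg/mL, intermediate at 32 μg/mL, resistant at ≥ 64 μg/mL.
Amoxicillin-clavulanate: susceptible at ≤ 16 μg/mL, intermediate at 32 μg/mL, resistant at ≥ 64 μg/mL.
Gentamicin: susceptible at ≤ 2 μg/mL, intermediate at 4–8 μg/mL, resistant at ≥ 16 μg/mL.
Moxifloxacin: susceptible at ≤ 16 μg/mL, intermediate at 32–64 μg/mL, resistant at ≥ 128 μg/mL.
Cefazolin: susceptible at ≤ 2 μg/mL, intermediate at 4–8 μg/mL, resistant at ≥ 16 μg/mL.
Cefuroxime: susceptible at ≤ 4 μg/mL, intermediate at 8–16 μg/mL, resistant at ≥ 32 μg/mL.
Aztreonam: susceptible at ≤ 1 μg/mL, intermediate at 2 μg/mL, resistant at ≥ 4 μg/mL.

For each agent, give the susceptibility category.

S, S, R, R, S, R, I, S, I

Fosfomycin: 0.06 μg/mL is ≤ 1 μg/mL → susceptible
Tetracycline (0.03 μg/mL) ≤ 0.12 μg/mL ⇒ S
Erythromycin (128 μg/mL) ≥ 2 μg/mL — resistant
Cefepime 32 μg/mL: ≥ 8 μg/mL → R
Amikacin 0.25 μg/mL: ≤ 16 μg/mL → S
Amoxicillin-clavulanate 64 μg/mL: ≥ 64 μg/mL → resistant
Gentamicin (4 μg/mL) in 4–8 μg/mL → intermediate
Moxifloxacin (0.03 μg/mL) ≤ 16 μg/mL — S
Cefazolin (4 μg/mL) in 4–8 μg/mL ⇒ Intermediate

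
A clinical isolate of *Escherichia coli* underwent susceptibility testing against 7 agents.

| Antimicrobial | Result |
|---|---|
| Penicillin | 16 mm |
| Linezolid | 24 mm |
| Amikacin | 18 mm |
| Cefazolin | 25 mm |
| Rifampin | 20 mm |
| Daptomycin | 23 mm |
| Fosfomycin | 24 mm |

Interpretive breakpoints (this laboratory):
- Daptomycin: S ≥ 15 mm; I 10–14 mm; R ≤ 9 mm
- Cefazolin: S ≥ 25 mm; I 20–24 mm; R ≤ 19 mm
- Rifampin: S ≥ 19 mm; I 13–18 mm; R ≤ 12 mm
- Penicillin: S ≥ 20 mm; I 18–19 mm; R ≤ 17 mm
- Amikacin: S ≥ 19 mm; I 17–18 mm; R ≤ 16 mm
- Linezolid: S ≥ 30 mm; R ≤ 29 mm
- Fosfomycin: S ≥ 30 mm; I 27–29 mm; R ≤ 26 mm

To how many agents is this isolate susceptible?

Penicillin 16 mm: ≤ 17 mm → resistant
Linezolid (24 mm) ≤ 29 mm ⇒ R
Amikacin: 18 mm is in 17–18 mm → I
Cefazolin 25 mm: ≥ 25 mm — Susceptible
Rifampin: 20 mm is ≥ 19 mm — Susceptible
Daptomycin: 23 mm is ≥ 15 mm → S
Fosfomycin 24 mm: ≤ 26 mm — Resistant
Susceptible: 3

3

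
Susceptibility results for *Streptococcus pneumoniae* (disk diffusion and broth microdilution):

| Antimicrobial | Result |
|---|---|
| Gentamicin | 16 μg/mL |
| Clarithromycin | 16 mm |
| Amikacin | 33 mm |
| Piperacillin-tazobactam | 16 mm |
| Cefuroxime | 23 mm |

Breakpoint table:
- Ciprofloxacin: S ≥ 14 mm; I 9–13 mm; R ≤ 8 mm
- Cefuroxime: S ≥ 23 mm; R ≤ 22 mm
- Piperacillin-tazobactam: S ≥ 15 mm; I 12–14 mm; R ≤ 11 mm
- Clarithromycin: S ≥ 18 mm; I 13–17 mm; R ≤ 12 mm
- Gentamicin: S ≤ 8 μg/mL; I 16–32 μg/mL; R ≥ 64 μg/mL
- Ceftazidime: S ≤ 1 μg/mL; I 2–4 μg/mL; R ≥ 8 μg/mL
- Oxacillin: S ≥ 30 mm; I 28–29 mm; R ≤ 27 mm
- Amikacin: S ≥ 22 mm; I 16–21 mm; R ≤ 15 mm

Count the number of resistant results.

0

Gentamicin (16 μg/mL) in 16–32 μg/mL ⇒ Intermediate
Clarithromycin 16 mm: in 13–17 mm ⇒ I
Amikacin 33 mm: ≥ 22 mm ⇒ Susceptible
Piperacillin-tazobactam 16 mm: ≥ 15 mm — susceptible
Cefuroxime: 23 mm is ≥ 23 mm — Susceptible
Resistant: 0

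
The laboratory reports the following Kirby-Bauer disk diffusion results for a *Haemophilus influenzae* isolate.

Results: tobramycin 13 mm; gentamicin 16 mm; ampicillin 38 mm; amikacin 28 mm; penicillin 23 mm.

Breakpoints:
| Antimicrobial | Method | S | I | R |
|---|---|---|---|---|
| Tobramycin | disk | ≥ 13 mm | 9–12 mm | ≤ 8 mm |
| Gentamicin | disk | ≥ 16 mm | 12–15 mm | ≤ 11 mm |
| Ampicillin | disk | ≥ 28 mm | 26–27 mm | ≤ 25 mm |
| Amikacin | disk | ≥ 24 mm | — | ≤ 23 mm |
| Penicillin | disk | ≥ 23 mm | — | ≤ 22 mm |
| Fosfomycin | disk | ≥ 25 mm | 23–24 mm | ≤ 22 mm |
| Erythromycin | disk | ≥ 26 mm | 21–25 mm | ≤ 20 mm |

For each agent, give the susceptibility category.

S, S, S, S, S

Tobramycin: 13 mm is ≥ 13 mm → susceptible
Gentamicin: 16 mm is ≥ 16 mm ⇒ Susceptible
Ampicillin: 38 mm is ≥ 28 mm → Susceptible
Amikacin (28 mm) ≥ 24 mm ⇒ susceptible
Penicillin (23 mm) ≥ 23 mm → Susceptible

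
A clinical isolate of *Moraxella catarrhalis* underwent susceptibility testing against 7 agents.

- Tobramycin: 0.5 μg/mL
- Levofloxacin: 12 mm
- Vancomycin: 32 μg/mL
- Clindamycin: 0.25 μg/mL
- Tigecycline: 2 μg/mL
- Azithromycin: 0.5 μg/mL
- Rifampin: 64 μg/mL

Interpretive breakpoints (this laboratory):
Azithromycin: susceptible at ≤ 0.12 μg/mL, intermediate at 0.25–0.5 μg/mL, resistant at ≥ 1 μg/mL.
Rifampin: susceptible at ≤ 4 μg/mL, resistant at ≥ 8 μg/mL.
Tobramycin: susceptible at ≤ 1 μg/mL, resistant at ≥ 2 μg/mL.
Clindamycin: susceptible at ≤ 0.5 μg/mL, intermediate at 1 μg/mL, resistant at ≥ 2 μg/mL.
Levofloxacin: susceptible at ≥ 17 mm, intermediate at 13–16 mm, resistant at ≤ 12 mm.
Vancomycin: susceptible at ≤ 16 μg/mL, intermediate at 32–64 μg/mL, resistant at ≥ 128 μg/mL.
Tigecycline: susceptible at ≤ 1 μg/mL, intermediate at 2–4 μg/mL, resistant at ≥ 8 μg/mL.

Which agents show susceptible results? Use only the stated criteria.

Tobramycin 0.5 μg/mL: ≤ 1 μg/mL — susceptible
Levofloxacin 12 mm: ≤ 12 mm ⇒ resistant
Vancomycin 32 μg/mL: in 32–64 μg/mL → intermediate
Clindamycin (0.25 μg/mL) ≤ 0.5 μg/mL ⇒ Susceptible
Tigecycline 2 μg/mL: in 2–4 μg/mL ⇒ Intermediate
Azithromycin 0.5 μg/mL: in 0.25–0.5 μg/mL → I
Rifampin: 64 μg/mL is ≥ 8 μg/mL → R

tobramycin, clindamycin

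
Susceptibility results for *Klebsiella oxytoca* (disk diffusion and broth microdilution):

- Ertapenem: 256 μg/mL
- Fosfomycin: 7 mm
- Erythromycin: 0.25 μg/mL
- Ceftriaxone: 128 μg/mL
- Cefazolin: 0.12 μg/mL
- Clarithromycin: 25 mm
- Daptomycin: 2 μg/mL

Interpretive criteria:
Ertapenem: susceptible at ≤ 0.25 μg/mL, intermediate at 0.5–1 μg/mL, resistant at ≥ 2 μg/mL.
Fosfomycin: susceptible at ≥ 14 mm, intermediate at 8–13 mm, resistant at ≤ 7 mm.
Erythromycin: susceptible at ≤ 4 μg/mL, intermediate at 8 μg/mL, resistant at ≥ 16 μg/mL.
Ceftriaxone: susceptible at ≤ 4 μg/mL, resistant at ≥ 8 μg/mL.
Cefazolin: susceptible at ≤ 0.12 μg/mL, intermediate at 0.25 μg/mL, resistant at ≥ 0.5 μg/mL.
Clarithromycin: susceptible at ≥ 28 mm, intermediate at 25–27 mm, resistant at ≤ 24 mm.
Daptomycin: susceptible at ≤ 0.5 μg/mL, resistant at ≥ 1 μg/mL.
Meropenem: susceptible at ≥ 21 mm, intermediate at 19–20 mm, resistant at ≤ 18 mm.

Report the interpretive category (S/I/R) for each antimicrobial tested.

R, R, S, R, S, I, R

Ertapenem (256 μg/mL) ≥ 2 μg/mL — resistant
Fosfomycin: 7 mm is ≤ 7 mm — R
Erythromycin (0.25 μg/mL) ≤ 4 μg/mL → S
Ceftriaxone 128 μg/mL: ≥ 8 μg/mL → resistant
Cefazolin (0.12 μg/mL) ≤ 0.12 μg/mL → susceptible
Clarithromycin (25 mm) in 25–27 mm → Intermediate
Daptomycin 2 μg/mL: ≥ 1 μg/mL — resistant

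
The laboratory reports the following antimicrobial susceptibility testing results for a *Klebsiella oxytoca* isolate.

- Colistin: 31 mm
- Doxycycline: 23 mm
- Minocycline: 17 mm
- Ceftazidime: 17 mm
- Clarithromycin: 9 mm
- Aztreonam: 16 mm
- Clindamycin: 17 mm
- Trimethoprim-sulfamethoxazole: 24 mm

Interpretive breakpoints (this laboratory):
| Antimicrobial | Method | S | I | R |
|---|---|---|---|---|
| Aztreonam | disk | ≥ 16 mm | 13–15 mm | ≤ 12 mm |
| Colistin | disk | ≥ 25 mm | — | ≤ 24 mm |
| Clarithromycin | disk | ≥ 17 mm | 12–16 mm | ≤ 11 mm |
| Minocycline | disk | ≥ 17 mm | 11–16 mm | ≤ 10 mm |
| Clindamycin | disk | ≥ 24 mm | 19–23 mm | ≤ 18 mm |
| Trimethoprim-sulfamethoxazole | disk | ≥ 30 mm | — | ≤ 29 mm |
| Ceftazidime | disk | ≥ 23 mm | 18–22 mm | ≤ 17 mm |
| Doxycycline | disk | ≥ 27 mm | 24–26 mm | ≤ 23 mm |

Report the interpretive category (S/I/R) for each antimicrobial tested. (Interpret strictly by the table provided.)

S, R, S, R, R, S, R, R

Colistin: 31 mm is ≥ 25 mm → Susceptible
Doxycycline: 23 mm is ≤ 23 mm ⇒ R
Minocycline: 17 mm is ≥ 17 mm → Susceptible
Ceftazidime: 17 mm is ≤ 17 mm ⇒ Resistant
Clarithromycin (9 mm) ≤ 11 mm — resistant
Aztreonam 16 mm: ≥ 16 mm → susceptible
Clindamycin 17 mm: ≤ 18 mm — resistant
Trimethoprim-sulfamethoxazole: 24 mm is ≤ 29 mm ⇒ Resistant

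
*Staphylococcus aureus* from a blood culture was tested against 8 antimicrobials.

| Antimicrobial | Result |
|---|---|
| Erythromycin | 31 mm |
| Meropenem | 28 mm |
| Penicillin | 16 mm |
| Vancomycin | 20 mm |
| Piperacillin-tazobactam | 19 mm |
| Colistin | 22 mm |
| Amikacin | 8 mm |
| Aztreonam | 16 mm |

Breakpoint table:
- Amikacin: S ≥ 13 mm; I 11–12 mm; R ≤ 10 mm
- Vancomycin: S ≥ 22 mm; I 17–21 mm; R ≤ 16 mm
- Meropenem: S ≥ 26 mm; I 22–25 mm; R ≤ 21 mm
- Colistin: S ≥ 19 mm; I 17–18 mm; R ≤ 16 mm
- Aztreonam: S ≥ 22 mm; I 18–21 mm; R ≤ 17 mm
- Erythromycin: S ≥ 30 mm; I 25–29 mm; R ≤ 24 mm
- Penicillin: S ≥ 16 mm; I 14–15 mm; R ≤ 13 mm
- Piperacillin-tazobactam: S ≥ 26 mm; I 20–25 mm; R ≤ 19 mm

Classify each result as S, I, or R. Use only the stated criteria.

S, S, S, I, R, S, R, R

Erythromycin: 31 mm is ≥ 30 mm — S
Meropenem 28 mm: ≥ 26 mm → Susceptible
Penicillin: 16 mm is ≥ 16 mm — Susceptible
Vancomycin (20 mm) in 17–21 mm ⇒ I
Piperacillin-tazobactam (19 mm) ≤ 19 mm ⇒ resistant
Colistin: 22 mm is ≥ 19 mm ⇒ susceptible
Amikacin: 8 mm is ≤ 10 mm ⇒ resistant
Aztreonam 16 mm: ≤ 17 mm ⇒ resistant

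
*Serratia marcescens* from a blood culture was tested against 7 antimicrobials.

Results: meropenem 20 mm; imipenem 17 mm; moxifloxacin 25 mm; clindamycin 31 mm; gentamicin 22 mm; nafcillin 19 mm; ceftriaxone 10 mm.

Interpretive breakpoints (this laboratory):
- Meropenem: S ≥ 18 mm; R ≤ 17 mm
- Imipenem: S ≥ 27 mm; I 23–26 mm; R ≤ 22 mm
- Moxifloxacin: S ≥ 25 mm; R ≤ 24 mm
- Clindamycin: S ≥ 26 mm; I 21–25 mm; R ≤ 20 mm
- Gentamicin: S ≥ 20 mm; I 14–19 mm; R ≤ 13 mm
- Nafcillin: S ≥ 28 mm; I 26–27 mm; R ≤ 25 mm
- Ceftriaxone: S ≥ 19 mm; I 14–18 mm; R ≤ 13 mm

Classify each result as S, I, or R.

Meropenem (20 mm) ≥ 18 mm — Susceptible
Imipenem (17 mm) ≤ 22 mm → Resistant
Moxifloxacin 25 mm: ≥ 25 mm — susceptible
Clindamycin 31 mm: ≥ 26 mm — Susceptible
Gentamicin: 22 mm is ≥ 20 mm → Susceptible
Nafcillin 19 mm: ≤ 25 mm — Resistant
Ceftriaxone 10 mm: ≤ 13 mm ⇒ R

S, R, S, S, S, R, R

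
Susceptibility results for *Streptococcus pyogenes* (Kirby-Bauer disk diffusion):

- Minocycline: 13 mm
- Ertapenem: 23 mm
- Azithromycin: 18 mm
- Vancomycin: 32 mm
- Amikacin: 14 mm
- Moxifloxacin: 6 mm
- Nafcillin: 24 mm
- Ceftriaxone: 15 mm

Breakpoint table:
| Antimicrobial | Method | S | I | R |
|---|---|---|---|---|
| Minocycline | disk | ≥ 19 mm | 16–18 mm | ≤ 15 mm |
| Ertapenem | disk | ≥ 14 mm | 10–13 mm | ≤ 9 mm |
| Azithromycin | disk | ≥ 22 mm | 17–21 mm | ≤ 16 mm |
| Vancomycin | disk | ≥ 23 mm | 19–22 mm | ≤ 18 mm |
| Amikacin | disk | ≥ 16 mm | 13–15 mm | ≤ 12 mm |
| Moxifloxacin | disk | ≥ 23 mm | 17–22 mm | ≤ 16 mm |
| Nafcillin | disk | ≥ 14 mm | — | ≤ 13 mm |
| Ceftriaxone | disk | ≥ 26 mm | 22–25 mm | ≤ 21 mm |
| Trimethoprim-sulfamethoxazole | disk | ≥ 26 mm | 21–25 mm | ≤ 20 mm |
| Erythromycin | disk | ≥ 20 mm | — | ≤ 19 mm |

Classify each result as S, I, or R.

R, S, I, S, I, R, S, R

Minocycline (13 mm) ≤ 15 mm — R
Ertapenem (23 mm) ≥ 14 mm ⇒ susceptible
Azithromycin 18 mm: in 17–21 mm → Intermediate
Vancomycin 32 mm: ≥ 23 mm — S
Amikacin (14 mm) in 13–15 mm → I
Moxifloxacin: 6 mm is ≤ 16 mm → resistant
Nafcillin: 24 mm is ≥ 14 mm — susceptible
Ceftriaxone: 15 mm is ≤ 21 mm → R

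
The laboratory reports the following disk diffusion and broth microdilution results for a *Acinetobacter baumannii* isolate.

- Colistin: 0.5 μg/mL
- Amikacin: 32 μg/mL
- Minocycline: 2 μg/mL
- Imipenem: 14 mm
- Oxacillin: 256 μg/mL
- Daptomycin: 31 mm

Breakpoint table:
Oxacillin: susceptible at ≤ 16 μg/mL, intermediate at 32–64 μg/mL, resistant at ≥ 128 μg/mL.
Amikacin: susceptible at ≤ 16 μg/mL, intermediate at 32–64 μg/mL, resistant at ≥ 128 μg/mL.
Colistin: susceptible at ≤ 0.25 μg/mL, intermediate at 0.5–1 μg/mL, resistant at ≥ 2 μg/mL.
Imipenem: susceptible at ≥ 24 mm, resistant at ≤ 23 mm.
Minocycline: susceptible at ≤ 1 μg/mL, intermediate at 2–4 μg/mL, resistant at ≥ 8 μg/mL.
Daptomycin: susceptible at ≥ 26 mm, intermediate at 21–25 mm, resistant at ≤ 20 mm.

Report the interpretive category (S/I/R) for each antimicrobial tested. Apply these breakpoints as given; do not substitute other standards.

I, I, I, R, R, S

Colistin (0.5 μg/mL) in 0.5–1 μg/mL ⇒ intermediate
Amikacin (32 μg/mL) in 32–64 μg/mL — I
Minocycline: 2 μg/mL is in 2–4 μg/mL → intermediate
Imipenem: 14 mm is ≤ 23 mm — Resistant
Oxacillin 256 μg/mL: ≥ 128 μg/mL → resistant
Daptomycin (31 mm) ≥ 26 mm → Susceptible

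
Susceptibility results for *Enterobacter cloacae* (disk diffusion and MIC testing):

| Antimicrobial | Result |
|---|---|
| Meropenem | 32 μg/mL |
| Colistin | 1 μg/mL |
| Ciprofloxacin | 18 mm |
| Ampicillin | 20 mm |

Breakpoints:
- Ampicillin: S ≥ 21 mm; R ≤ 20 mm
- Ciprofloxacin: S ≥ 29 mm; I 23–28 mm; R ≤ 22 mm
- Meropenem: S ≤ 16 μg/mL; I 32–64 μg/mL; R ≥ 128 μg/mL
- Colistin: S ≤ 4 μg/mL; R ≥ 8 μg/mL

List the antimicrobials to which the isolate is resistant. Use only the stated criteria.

Meropenem: 32 μg/mL is in 32–64 μg/mL ⇒ intermediate
Colistin (1 μg/mL) ≤ 4 μg/mL ⇒ susceptible
Ciprofloxacin 18 mm: ≤ 22 mm → resistant
Ampicillin 20 mm: ≤ 20 mm — resistant

ciprofloxacin, ampicillin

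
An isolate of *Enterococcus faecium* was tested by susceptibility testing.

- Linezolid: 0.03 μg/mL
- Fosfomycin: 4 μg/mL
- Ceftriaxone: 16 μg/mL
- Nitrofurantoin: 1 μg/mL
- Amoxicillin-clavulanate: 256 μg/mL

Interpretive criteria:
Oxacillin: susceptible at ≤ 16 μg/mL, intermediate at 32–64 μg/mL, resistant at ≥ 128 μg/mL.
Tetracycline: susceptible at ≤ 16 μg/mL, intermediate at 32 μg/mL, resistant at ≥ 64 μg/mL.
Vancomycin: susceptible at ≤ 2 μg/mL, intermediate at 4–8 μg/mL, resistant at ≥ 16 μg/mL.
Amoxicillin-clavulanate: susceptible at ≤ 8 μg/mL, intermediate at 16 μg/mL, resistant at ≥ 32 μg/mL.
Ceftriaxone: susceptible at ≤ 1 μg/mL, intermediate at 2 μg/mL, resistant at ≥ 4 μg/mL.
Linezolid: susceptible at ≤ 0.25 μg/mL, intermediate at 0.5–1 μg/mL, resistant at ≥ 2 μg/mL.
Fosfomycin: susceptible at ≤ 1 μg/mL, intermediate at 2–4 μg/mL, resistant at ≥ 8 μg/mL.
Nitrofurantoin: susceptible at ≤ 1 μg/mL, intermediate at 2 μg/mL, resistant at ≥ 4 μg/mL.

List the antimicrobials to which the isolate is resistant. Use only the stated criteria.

Linezolid (0.03 μg/mL) ≤ 0.25 μg/mL — susceptible
Fosfomycin (4 μg/mL) in 2–4 μg/mL — intermediate
Ceftriaxone (16 μg/mL) ≥ 4 μg/mL → resistant
Nitrofurantoin: 1 μg/mL is ≤ 1 μg/mL ⇒ susceptible
Amoxicillin-clavulanate: 256 μg/mL is ≥ 32 μg/mL ⇒ Resistant

ceftriaxone, amoxicillin-clavulanate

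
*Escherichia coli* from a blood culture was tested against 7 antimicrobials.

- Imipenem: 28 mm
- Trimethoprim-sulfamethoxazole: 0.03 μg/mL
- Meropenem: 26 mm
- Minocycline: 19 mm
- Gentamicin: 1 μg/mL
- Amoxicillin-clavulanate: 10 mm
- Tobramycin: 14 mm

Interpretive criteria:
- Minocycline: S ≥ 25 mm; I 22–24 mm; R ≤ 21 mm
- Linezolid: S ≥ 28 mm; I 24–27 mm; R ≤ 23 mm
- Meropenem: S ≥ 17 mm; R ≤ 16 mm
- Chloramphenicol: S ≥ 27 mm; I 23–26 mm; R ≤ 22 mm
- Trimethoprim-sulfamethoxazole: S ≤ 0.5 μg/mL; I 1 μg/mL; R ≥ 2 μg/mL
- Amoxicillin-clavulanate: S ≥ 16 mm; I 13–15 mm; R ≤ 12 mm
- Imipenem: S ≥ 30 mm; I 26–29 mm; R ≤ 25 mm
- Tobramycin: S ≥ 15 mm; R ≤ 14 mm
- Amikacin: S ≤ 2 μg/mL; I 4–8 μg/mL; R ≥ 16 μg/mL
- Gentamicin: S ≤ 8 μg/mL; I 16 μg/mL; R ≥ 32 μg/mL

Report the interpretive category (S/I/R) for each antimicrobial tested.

I, S, S, R, S, R, R

Imipenem 28 mm: in 26–29 mm ⇒ I
Trimethoprim-sulfamethoxazole (0.03 μg/mL) ≤ 0.5 μg/mL — susceptible
Meropenem 26 mm: ≥ 17 mm ⇒ Susceptible
Minocycline: 19 mm is ≤ 21 mm ⇒ resistant
Gentamicin: 1 μg/mL is ≤ 8 μg/mL ⇒ susceptible
Amoxicillin-clavulanate (10 mm) ≤ 12 mm — R
Tobramycin: 14 mm is ≤ 14 mm ⇒ resistant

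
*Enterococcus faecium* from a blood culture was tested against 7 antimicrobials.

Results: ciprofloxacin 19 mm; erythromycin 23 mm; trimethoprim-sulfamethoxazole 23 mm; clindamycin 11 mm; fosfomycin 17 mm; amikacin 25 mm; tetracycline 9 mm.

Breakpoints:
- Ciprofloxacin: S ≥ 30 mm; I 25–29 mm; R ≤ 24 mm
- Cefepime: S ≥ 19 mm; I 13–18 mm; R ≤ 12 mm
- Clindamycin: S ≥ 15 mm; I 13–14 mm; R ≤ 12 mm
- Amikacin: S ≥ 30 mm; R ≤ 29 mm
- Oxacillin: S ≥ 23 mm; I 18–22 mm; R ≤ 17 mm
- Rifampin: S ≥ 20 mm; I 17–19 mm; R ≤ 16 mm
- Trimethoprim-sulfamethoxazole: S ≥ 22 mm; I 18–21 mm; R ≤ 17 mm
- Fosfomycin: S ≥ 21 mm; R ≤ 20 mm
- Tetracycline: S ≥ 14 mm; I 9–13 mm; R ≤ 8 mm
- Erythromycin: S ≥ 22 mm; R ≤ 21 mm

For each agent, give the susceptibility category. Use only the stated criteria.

R, S, S, R, R, R, I

Ciprofloxacin (19 mm) ≤ 24 mm → R
Erythromycin: 23 mm is ≥ 22 mm ⇒ S
Trimethoprim-sulfamethoxazole 23 mm: ≥ 22 mm — S
Clindamycin: 11 mm is ≤ 12 mm — R
Fosfomycin: 17 mm is ≤ 20 mm → Resistant
Amikacin 25 mm: ≤ 29 mm → Resistant
Tetracycline (9 mm) in 9–13 mm — intermediate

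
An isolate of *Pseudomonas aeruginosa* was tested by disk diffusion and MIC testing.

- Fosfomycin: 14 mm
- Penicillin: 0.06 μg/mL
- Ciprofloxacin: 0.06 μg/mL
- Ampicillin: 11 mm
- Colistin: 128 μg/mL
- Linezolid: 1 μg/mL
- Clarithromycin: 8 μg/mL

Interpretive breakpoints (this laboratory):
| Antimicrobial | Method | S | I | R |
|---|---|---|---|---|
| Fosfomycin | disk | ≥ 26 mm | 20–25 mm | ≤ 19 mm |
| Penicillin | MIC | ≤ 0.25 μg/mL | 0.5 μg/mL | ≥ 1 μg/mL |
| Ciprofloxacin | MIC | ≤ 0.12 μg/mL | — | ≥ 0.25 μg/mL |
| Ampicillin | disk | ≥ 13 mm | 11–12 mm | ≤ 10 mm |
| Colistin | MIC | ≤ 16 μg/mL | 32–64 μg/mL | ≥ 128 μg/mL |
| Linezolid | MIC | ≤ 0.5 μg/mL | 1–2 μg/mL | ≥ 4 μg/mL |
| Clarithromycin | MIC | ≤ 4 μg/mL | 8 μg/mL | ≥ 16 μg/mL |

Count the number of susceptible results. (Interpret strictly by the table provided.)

2

Fosfomycin: 14 mm is ≤ 19 mm → Resistant
Penicillin: 0.06 μg/mL is ≤ 0.25 μg/mL → S
Ciprofloxacin (0.06 μg/mL) ≤ 0.12 μg/mL → Susceptible
Ampicillin 11 mm: in 11–12 mm — I
Colistin 128 μg/mL: ≥ 128 μg/mL → resistant
Linezolid: 1 μg/mL is in 1–2 μg/mL → I
Clarithromycin 8 μg/mL: = 8 μg/mL — intermediate
Susceptible: 2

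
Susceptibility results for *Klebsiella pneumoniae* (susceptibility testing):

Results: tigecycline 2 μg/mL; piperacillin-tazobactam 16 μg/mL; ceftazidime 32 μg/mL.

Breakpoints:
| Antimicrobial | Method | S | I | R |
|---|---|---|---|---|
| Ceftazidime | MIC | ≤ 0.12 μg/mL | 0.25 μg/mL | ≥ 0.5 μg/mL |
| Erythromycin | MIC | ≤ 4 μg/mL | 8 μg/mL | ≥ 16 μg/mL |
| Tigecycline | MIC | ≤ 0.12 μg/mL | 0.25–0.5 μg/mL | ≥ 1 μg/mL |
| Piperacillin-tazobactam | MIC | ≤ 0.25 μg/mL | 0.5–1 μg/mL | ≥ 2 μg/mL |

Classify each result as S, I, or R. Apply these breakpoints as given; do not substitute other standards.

R, R, R

Tigecycline (2 μg/mL) ≥ 1 μg/mL ⇒ Resistant
Piperacillin-tazobactam: 16 μg/mL is ≥ 2 μg/mL ⇒ R
Ceftazidime (32 μg/mL) ≥ 0.5 μg/mL → Resistant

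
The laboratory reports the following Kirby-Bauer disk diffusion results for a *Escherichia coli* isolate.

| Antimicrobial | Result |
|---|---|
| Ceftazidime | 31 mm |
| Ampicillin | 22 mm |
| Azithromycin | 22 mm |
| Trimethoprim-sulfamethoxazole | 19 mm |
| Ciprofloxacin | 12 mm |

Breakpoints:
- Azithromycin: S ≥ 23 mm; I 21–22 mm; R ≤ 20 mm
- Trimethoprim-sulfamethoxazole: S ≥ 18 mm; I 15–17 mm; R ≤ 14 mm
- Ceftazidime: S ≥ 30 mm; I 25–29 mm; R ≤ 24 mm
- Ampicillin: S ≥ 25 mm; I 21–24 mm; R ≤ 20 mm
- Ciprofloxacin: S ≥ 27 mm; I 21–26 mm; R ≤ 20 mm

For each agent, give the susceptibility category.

S, I, I, S, R

Ceftazidime (31 mm) ≥ 30 mm ⇒ susceptible
Ampicillin: 22 mm is in 21–24 mm → I
Azithromycin 22 mm: in 21–22 mm → I
Trimethoprim-sulfamethoxazole 19 mm: ≥ 18 mm → S
Ciprofloxacin 12 mm: ≤ 20 mm ⇒ Resistant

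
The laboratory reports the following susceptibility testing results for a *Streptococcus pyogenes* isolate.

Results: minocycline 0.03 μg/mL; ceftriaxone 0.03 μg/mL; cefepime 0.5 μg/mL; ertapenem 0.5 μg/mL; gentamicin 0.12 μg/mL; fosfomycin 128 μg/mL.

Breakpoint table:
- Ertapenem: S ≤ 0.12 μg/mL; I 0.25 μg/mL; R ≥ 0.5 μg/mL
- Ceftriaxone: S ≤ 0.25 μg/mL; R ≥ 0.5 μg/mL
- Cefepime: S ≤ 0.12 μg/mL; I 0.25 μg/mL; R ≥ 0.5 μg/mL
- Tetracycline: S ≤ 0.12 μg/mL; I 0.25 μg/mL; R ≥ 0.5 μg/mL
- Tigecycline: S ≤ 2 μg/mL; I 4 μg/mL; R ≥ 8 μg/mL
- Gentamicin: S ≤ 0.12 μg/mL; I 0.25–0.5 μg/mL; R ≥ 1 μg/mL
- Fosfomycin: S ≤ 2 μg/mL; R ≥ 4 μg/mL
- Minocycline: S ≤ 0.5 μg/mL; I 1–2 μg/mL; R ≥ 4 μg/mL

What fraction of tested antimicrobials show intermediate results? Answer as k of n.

0 of 6

Minocycline: 0.03 μg/mL is ≤ 0.5 μg/mL — susceptible
Ceftriaxone (0.03 μg/mL) ≤ 0.25 μg/mL → Susceptible
Cefepime (0.5 μg/mL) ≥ 0.5 μg/mL → Resistant
Ertapenem (0.5 μg/mL) ≥ 0.5 μg/mL → Resistant
Gentamicin 0.12 μg/mL: ≤ 0.12 μg/mL → Susceptible
Fosfomycin 128 μg/mL: ≥ 4 μg/mL — R
Intermediate: 0/6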